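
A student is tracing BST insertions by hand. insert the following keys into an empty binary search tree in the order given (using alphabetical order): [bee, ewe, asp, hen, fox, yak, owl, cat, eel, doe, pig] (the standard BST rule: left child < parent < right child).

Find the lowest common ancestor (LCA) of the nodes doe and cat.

Resulting structure (node: left, right):
  bee: L=asp, R=ewe
  ewe: L=cat, R=hen
  asp: L=–, R=–
  hen: L=fox, R=yak
  fox: L=–, R=–
  yak: L=owl, R=–
  owl: L=–, R=pig
  cat: L=–, R=eel
  eel: L=doe, R=–
  doe: L=–, R=–
  pig: L=–, R=–

Path to doe: bee → ewe → cat → eel → doe
Path to cat: bee → ewe → cat
cat lies on both paths and is an ancestor of the other node.

cat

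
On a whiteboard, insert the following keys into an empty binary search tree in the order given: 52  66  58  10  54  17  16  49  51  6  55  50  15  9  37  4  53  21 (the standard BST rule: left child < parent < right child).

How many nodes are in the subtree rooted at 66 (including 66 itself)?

52: root
66: right child of 52 (depth 1)
58: left child of 66 (depth 2)
10: left child of 52 (depth 1)
54: left child of 58 (depth 3)
17: right child of 10 (depth 2)
16: left child of 17 (depth 3)
49: right child of 17 (depth 3)
51: right child of 49 (depth 4)
6: left child of 10 (depth 2)
55: right child of 54 (depth 4)
50: left child of 51 (depth 5)
15: left child of 16 (depth 4)
9: right child of 6 (depth 3)
37: left child of 49 (depth 4)
4: left child of 6 (depth 3)
53: left child of 54 (depth 4)
21: left child of 37 (depth 5)

Subtree rooted at 66 contains: 66, 58, 54, 53, 55 — 5 nodes.

5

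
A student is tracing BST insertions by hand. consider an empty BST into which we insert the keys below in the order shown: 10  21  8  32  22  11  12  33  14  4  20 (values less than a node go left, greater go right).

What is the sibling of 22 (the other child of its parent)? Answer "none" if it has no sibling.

Insert 10: tree is empty, so 10 becomes the root.
Insert 21: 21 > 10 → go right. Place as right child of 10.
Insert 8: 8 < 10 → go left. Place as left child of 10.
Insert 32: 32 > 10 → go right; 32 > 21 → go right. Place as right child of 21.
Insert 22: 22 > 10 → go right; 22 > 21 → go right; 22 < 32 → go left. Place as left child of 32.
Insert 11: 11 > 10 → go right; 11 < 21 → go left. Place as left child of 21.
Insert 12: 12 > 10 → go right; 12 < 21 → go left; 12 > 11 → go right. Place as right child of 11.
Insert 33: 33 > 10 → go right; 33 > 21 → go right; 33 > 32 → go right. Place as right child of 32.
Insert 14: 14 > 10 → go right; 14 < 21 → go left; 14 > 11 → go right; 14 > 12 → go right. Place as right child of 12.
Insert 4: 4 < 10 → go left; 4 < 8 → go left. Place as left child of 8.
Insert 20: 20 > 10 → go right; 20 < 21 → go left; 20 > 11 → go right; 20 > 12 → go right; 20 > 14 → go right. Place as right child of 14.

22's parent is 32; the other child of 32 is 33.

33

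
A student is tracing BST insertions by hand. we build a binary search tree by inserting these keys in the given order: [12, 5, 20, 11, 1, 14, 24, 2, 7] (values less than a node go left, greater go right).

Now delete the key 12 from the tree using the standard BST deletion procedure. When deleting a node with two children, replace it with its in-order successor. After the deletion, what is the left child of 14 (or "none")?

12: root
5: left child of 12 (depth 1)
20: right child of 12 (depth 1)
11: right child of 5 (depth 2)
1: left child of 5 (depth 2)
14: left child of 20 (depth 2)
24: right child of 20 (depth 2)
2: right child of 1 (depth 3)
7: left child of 11 (depth 3)

Delete 12 (two children — replace with in-order successor).
After deletion, 14's left child: 5.

5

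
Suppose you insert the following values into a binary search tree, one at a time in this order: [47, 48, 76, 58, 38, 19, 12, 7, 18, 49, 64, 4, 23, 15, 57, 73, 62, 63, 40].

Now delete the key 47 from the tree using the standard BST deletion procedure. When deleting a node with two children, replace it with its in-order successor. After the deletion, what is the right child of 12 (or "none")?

18

Insert 47: tree is empty, so 47 becomes the root.
Insert 48: 48 > 47 → go right. Place as right child of 47.
Insert 76: 76 > 47 → go right; 76 > 48 → go right. Place as right child of 48.
Insert 58: 58 > 47 → go right; 58 > 48 → go right; 58 < 76 → go left. Place as left child of 76.
Insert 38: 38 < 47 → go left. Place as left child of 47.
Insert 19: 19 < 47 → go left; 19 < 38 → go left. Place as left child of 38.
Insert 12: 12 < 47 → go left; 12 < 38 → go left; 12 < 19 → go left. Place as left child of 19.
Insert 7: 7 < 47 → go left; 7 < 38 → go left; 7 < 19 → go left; 7 < 12 → go left. Place as left child of 12.
Insert 18: 18 < 47 → go left; 18 < 38 → go left; 18 < 19 → go left; 18 > 12 → go right. Place as right child of 12.
Insert 49: 49 > 47 → go right; 49 > 48 → go right; 49 < 76 → go left; 49 < 58 → go left. Place as left child of 58.
Insert 64: 64 > 47 → go right; 64 > 48 → go right; 64 < 76 → go left; 64 > 58 → go right. Place as right child of 58.
Insert 4: 4 < 47 → go left; 4 < 38 → go left; 4 < 19 → go left; 4 < 12 → go left; 4 < 7 → go left. Place as left child of 7.
Insert 23: 23 < 47 → go left; 23 < 38 → go left; 23 > 19 → go right. Place as right child of 19.
Insert 15: 15 < 47 → go left; 15 < 38 → go left; 15 < 19 → go left; 15 > 12 → go right; 15 < 18 → go left. Place as left child of 18.
Insert 57: 57 > 47 → go right; 57 > 48 → go right; 57 < 76 → go left; 57 < 58 → go left; 57 > 49 → go right. Place as right child of 49.
Insert 73: 73 > 47 → go right; 73 > 48 → go right; 73 < 76 → go left; 73 > 58 → go right; 73 > 64 → go right. Place as right child of 64.
Insert 62: 62 > 47 → go right; 62 > 48 → go right; 62 < 76 → go left; 62 > 58 → go right; 62 < 64 → go left. Place as left child of 64.
Insert 63: 63 > 47 → go right; 63 > 48 → go right; 63 < 76 → go left; 63 > 58 → go right; 63 < 64 → go left; 63 > 62 → go right. Place as right child of 62.
Insert 40: 40 < 47 → go left; 40 > 38 → go right. Place as right child of 38.

Delete 47 (two children — replace with in-order successor).
After deletion, 12's right child: 18.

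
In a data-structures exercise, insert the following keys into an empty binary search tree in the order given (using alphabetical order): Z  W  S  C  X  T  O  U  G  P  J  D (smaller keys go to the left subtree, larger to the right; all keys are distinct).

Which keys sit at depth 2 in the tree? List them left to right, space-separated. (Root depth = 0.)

S X

Insert Z: tree is empty, so Z becomes the root.
Insert W: W < Z → go left. Place as left child of Z.
Insert S: S < Z → go left; S < W → go left. Place as left child of W.
Insert C: C < Z → go left; C < W → go left; C < S → go left. Place as left child of S.
Insert X: X < Z → go left; X > W → go right. Place as right child of W.
Insert T: T < Z → go left; T < W → go left; T > S → go right. Place as right child of S.
Insert O: O < Z → go left; O < W → go left; O < S → go left; O > C → go right. Place as right child of C.
Insert U: U < Z → go left; U < W → go left; U > S → go right; U > T → go right. Place as right child of T.
Insert G: G < Z → go left; G < W → go left; G < S → go left; G > C → go right; G < O → go left. Place as left child of O.
Insert P: P < Z → go left; P < W → go left; P < S → go left; P > C → go right; P > O → go right. Place as right child of O.
Insert J: J < Z → go left; J < W → go left; J < S → go left; J > C → go right; J < O → go left; J > G → go right. Place as right child of G.
Insert D: D < Z → go left; D < W → go left; D < S → go left; D > C → go right; D < O → go left; D < G → go left. Place as left child of G.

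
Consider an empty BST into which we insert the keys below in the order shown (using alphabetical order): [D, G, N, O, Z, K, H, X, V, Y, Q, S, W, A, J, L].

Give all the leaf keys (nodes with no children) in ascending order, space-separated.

Insert D: tree is empty, so D becomes the root.
Insert G: G > D → go right. Place as right child of D.
Insert N: N > D → go right; N > G → go right. Place as right child of G.
Insert O: O > D → go right; O > G → go right; O > N → go right. Place as right child of N.
Insert Z: Z > D → go right; Z > G → go right; Z > N → go right; Z > O → go right. Place as right child of O.
Insert K: K > D → go right; K > G → go right; K < N → go left. Place as left child of N.
Insert H: H > D → go right; H > G → go right; H < N → go left; H < K → go left. Place as left child of K.
Insert X: X > D → go right; X > G → go right; X > N → go right; X > O → go right; X < Z → go left. Place as left child of Z.
Insert V: V > D → go right; V > G → go right; V > N → go right; V > O → go right; V < Z → go left; V < X → go left. Place as left child of X.
Insert Y: Y > D → go right; Y > G → go right; Y > N → go right; Y > O → go right; Y < Z → go left; Y > X → go right. Place as right child of X.
Insert Q: Q > D → go right; Q > G → go right; Q > N → go right; Q > O → go right; Q < Z → go left; Q < X → go left; Q < V → go left. Place as left child of V.
Insert S: S > D → go right; S > G → go right; S > N → go right; S > O → go right; S < Z → go left; S < X → go left; S < V → go left; S > Q → go right. Place as right child of Q.
Insert W: W > D → go right; W > G → go right; W > N → go right; W > O → go right; W < Z → go left; W < X → go left; W > V → go right. Place as right child of V.
Insert A: A < D → go left. Place as left child of D.
Insert J: J > D → go right; J > G → go right; J < N → go left; J < K → go left; J > H → go right. Place as right child of H.
Insert L: L > D → go right; L > G → go right; L < N → go left; L > K → go right. Place as right child of K.

A J L S W Y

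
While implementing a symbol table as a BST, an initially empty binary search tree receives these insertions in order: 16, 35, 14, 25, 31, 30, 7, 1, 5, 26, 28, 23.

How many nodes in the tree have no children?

3

16: root
35: right child of 16 (depth 1)
14: left child of 16 (depth 1)
25: left child of 35 (depth 2)
31: right child of 25 (depth 3)
30: left child of 31 (depth 4)
7: left child of 14 (depth 2)
1: left child of 7 (depth 3)
5: right child of 1 (depth 4)
26: left child of 30 (depth 5)
28: right child of 26 (depth 6)
23: left child of 25 (depth 3)

Leaves: 5, 23, 28 — 3 in total.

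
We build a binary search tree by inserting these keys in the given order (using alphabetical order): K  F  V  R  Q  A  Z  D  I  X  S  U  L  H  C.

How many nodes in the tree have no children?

K: root
F: left child of K (depth 1)
V: right child of K (depth 1)
R: left child of V (depth 2)
Q: left child of R (depth 3)
A: left child of F (depth 2)
Z: right child of V (depth 2)
D: right child of A (depth 3)
I: right child of F (depth 2)
X: left child of Z (depth 3)
S: right child of R (depth 3)
U: right child of S (depth 4)
L: left child of Q (depth 4)
H: left child of I (depth 3)
C: left child of D (depth 4)

Leaves: C, H, L, U, X — 5 in total.

5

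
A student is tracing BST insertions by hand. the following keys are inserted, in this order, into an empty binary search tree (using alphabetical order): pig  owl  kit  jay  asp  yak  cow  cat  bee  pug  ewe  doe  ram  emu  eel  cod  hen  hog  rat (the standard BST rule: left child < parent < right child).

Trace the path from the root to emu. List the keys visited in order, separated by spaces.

Insert pig: tree is empty, so pig becomes the root.
Insert owl: owl < pig → go left. Place as left child of pig.
Insert kit: kit < pig → go left; kit < owl → go left. Place as left child of owl.
Insert jay: jay < pig → go left; jay < owl → go left; jay < kit → go left. Place as left child of kit.
Insert asp: asp < pig → go left; asp < owl → go left; asp < kit → go left; asp < jay → go left. Place as left child of jay.
Insert yak: yak > pig → go right. Place as right child of pig.
Insert cow: cow < pig → go left; cow < owl → go left; cow < kit → go left; cow < jay → go left; cow > asp → go right. Place as right child of asp.
Insert cat: cat < pig → go left; cat < owl → go left; cat < kit → go left; cat < jay → go left; cat > asp → go right; cat < cow → go left. Place as left child of cow.
Insert bee: bee < pig → go left; bee < owl → go left; bee < kit → go left; bee < jay → go left; bee > asp → go right; bee < cow → go left; bee < cat → go left. Place as left child of cat.
Insert pug: pug > pig → go right; pug < yak → go left. Place as left child of yak.
Insert ewe: ewe < pig → go left; ewe < owl → go left; ewe < kit → go left; ewe < jay → go left; ewe > asp → go right; ewe > cow → go right. Place as right child of cow.
Insert doe: doe < pig → go left; doe < owl → go left; doe < kit → go left; doe < jay → go left; doe > asp → go right; doe > cow → go right; doe < ewe → go left. Place as left child of ewe.
Insert ram: ram > pig → go right; ram < yak → go left; ram > pug → go right. Place as right child of pug.
Insert emu: emu < pig → go left; emu < owl → go left; emu < kit → go left; emu < jay → go left; emu > asp → go right; emu > cow → go right; emu < ewe → go left; emu > doe → go right. Place as right child of doe.
Insert eel: eel < pig → go left; eel < owl → go left; eel < kit → go left; eel < jay → go left; eel > asp → go right; eel > cow → go right; eel < ewe → go left; eel > doe → go right; eel < emu → go left. Place as left child of emu.
Insert cod: cod < pig → go left; cod < owl → go left; cod < kit → go left; cod < jay → go left; cod > asp → go right; cod < cow → go left; cod > cat → go right. Place as right child of cat.
Insert hen: hen < pig → go left; hen < owl → go left; hen < kit → go left; hen < jay → go left; hen > asp → go right; hen > cow → go right; hen > ewe → go right. Place as right child of ewe.
Insert hog: hog < pig → go left; hog < owl → go left; hog < kit → go left; hog < jay → go left; hog > asp → go right; hog > cow → go right; hog > ewe → go right; hog > hen → go right. Place as right child of hen.
Insert rat: rat > pig → go right; rat < yak → go left; rat > pug → go right; rat > ram → go right. Place as right child of ram.

pig owl kit jay asp cow ewe doe emu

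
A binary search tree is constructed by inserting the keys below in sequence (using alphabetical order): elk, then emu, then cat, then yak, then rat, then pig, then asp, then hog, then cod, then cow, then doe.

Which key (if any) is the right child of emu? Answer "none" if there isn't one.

yak

elk: root
emu: right child of elk (depth 1)
cat: left child of elk (depth 1)
yak: right child of emu (depth 2)
rat: left child of yak (depth 3)
pig: left child of rat (depth 4)
asp: left child of cat (depth 2)
hog: left child of pig (depth 5)
cod: right child of cat (depth 2)
cow: right child of cod (depth 3)
doe: right child of cow (depth 4)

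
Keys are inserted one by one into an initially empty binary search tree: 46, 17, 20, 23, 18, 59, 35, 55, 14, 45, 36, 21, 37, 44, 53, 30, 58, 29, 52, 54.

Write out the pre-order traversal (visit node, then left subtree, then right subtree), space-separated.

46 17 14 20 18 23 21 35 30 29 45 36 37 44 59 55 53 52 54 58

Insert 46: tree is empty, so 46 becomes the root.
Insert 17: 17 < 46 → go left. Place as left child of 46.
Insert 20: 20 < 46 → go left; 20 > 17 → go right. Place as right child of 17.
Insert 23: 23 < 46 → go left; 23 > 17 → go right; 23 > 20 → go right. Place as right child of 20.
Insert 18: 18 < 46 → go left; 18 > 17 → go right; 18 < 20 → go left. Place as left child of 20.
Insert 59: 59 > 46 → go right. Place as right child of 46.
Insert 35: 35 < 46 → go left; 35 > 17 → go right; 35 > 20 → go right; 35 > 23 → go right. Place as right child of 23.
Insert 55: 55 > 46 → go right; 55 < 59 → go left. Place as left child of 59.
Insert 14: 14 < 46 → go left; 14 < 17 → go left. Place as left child of 17.
Insert 45: 45 < 46 → go left; 45 > 17 → go right; 45 > 20 → go right; 45 > 23 → go right; 45 > 35 → go right. Place as right child of 35.
Insert 36: 36 < 46 → go left; 36 > 17 → go right; 36 > 20 → go right; 36 > 23 → go right; 36 > 35 → go right; 36 < 45 → go left. Place as left child of 45.
Insert 21: 21 < 46 → go left; 21 > 17 → go right; 21 > 20 → go right; 21 < 23 → go left. Place as left child of 23.
Insert 37: 37 < 46 → go left; 37 > 17 → go right; 37 > 20 → go right; 37 > 23 → go right; 37 > 35 → go right; 37 < 45 → go left; 37 > 36 → go right. Place as right child of 36.
Insert 44: 44 < 46 → go left; 44 > 17 → go right; 44 > 20 → go right; 44 > 23 → go right; 44 > 35 → go right; 44 < 45 → go left; 44 > 36 → go right; 44 > 37 → go right. Place as right child of 37.
Insert 53: 53 > 46 → go right; 53 < 59 → go left; 53 < 55 → go left. Place as left child of 55.
Insert 30: 30 < 46 → go left; 30 > 17 → go right; 30 > 20 → go right; 30 > 23 → go right; 30 < 35 → go left. Place as left child of 35.
Insert 58: 58 > 46 → go right; 58 < 59 → go left; 58 > 55 → go right. Place as right child of 55.
Insert 29: 29 < 46 → go left; 29 > 17 → go right; 29 > 20 → go right; 29 > 23 → go right; 29 < 35 → go left; 29 < 30 → go left. Place as left child of 30.
Insert 52: 52 > 46 → go right; 52 < 59 → go left; 52 < 55 → go left; 52 < 53 → go left. Place as left child of 53.
Insert 54: 54 > 46 → go right; 54 < 59 → go left; 54 < 55 → go left; 54 > 53 → go right. Place as right child of 53.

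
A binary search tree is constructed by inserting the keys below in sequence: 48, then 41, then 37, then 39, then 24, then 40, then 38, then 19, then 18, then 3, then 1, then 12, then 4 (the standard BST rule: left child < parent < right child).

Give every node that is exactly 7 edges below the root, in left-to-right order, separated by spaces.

48: root
41: left child of 48 (depth 1)
37: left child of 41 (depth 2)
39: right child of 37 (depth 3)
24: left child of 37 (depth 3)
40: right child of 39 (depth 4)
38: left child of 39 (depth 4)
19: left child of 24 (depth 4)
18: left child of 19 (depth 5)
3: left child of 18 (depth 6)
1: left child of 3 (depth 7)
12: right child of 3 (depth 7)
4: left child of 12 (depth 8)

1 12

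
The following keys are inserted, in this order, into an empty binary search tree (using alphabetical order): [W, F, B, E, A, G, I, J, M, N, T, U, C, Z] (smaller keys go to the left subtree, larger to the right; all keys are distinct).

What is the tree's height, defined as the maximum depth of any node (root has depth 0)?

W: root
F: left child of W (depth 1)
B: left child of F (depth 2)
E: right child of B (depth 3)
A: left child of B (depth 3)
G: right child of F (depth 2)
I: right child of G (depth 3)
J: right child of I (depth 4)
M: right child of J (depth 5)
N: right child of M (depth 6)
T: right child of N (depth 7)
U: right child of T (depth 8)
C: left child of E (depth 4)
Z: right child of W (depth 1)

The deepest node is U at depth 8.

8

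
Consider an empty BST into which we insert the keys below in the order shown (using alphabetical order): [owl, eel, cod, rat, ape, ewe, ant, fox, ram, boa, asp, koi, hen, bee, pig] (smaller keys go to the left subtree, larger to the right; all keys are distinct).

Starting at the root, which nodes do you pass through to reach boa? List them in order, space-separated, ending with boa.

owl eel cod ape boa

owl: root
eel: left child of owl (depth 1)
cod: left child of eel (depth 2)
rat: right child of owl (depth 1)
ape: left child of cod (depth 3)
ewe: right child of eel (depth 2)
ant: left child of ape (depth 4)
fox: right child of ewe (depth 3)
ram: left child of rat (depth 2)
boa: right child of ape (depth 4)
asp: left child of boa (depth 5)
koi: right child of fox (depth 4)
hen: left child of koi (depth 5)
bee: right child of asp (depth 6)
pig: left child of ram (depth 3)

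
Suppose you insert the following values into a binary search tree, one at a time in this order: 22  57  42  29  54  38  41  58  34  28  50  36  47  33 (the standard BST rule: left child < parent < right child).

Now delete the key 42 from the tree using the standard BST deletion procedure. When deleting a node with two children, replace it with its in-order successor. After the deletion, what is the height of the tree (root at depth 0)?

Insert 22: tree is empty, so 22 becomes the root.
Insert 57: 57 > 22 → go right. Place as right child of 22.
Insert 42: 42 > 22 → go right; 42 < 57 → go left. Place as left child of 57.
Insert 29: 29 > 22 → go right; 29 < 57 → go left; 29 < 42 → go left. Place as left child of 42.
Insert 54: 54 > 22 → go right; 54 < 57 → go left; 54 > 42 → go right. Place as right child of 42.
Insert 38: 38 > 22 → go right; 38 < 57 → go left; 38 < 42 → go left; 38 > 29 → go right. Place as right child of 29.
Insert 41: 41 > 22 → go right; 41 < 57 → go left; 41 < 42 → go left; 41 > 29 → go right; 41 > 38 → go right. Place as right child of 38.
Insert 58: 58 > 22 → go right; 58 > 57 → go right. Place as right child of 57.
Insert 34: 34 > 22 → go right; 34 < 57 → go left; 34 < 42 → go left; 34 > 29 → go right; 34 < 38 → go left. Place as left child of 38.
Insert 28: 28 > 22 → go right; 28 < 57 → go left; 28 < 42 → go left; 28 < 29 → go left. Place as left child of 29.
Insert 50: 50 > 22 → go right; 50 < 57 → go left; 50 > 42 → go right; 50 < 54 → go left. Place as left child of 54.
Insert 36: 36 > 22 → go right; 36 < 57 → go left; 36 < 42 → go left; 36 > 29 → go right; 36 < 38 → go left; 36 > 34 → go right. Place as right child of 34.
Insert 47: 47 > 22 → go right; 47 < 57 → go left; 47 > 42 → go right; 47 < 54 → go left; 47 < 50 → go left. Place as left child of 50.
Insert 33: 33 > 22 → go right; 33 < 57 → go left; 33 < 42 → go left; 33 > 29 → go right; 33 < 38 → go left; 33 < 34 → go left. Place as left child of 34.

Delete 42 (two children — replace with in-order successor).
After deletion, deepest node is 36 at depth 6.

6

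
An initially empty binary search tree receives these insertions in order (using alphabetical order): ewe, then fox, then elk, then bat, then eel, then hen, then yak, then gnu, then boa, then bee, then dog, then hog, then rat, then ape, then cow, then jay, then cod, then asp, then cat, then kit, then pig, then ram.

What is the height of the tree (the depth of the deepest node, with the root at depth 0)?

ewe: root
fox: right child of ewe (depth 1)
elk: left child of ewe (depth 1)
bat: left child of elk (depth 2)
eel: right child of bat (depth 3)
hen: right child of fox (depth 2)
yak: right child of hen (depth 3)
gnu: left child of hen (depth 3)
boa: left child of eel (depth 4)
bee: left child of boa (depth 5)
dog: right child of boa (depth 5)
hog: left child of yak (depth 4)
rat: right child of hog (depth 5)
ape: left child of bat (depth 3)
cow: left child of dog (depth 6)
jay: left child of rat (depth 6)
cod: left child of cow (depth 7)
asp: right child of ape (depth 4)
cat: left child of cod (depth 8)
kit: right child of jay (depth 7)
pig: right child of kit (depth 8)
ram: right child of pig (depth 9)

The deepest node is ram at depth 9.

9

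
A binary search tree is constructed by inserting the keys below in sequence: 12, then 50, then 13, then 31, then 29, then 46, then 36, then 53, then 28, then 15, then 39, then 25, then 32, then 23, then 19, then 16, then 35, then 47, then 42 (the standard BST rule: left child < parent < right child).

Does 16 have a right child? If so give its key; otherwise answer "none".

none

Insert 12: tree is empty, so 12 becomes the root.
Insert 50: 50 > 12 → go right. Place as right child of 12.
Insert 13: 13 > 12 → go right; 13 < 50 → go left. Place as left child of 50.
Insert 31: 31 > 12 → go right; 31 < 50 → go left; 31 > 13 → go right. Place as right child of 13.
Insert 29: 29 > 12 → go right; 29 < 50 → go left; 29 > 13 → go right; 29 < 31 → go left. Place as left child of 31.
Insert 46: 46 > 12 → go right; 46 < 50 → go left; 46 > 13 → go right; 46 > 31 → go right. Place as right child of 31.
Insert 36: 36 > 12 → go right; 36 < 50 → go left; 36 > 13 → go right; 36 > 31 → go right; 36 < 46 → go left. Place as left child of 46.
Insert 53: 53 > 12 → go right; 53 > 50 → go right. Place as right child of 50.
Insert 28: 28 > 12 → go right; 28 < 50 → go left; 28 > 13 → go right; 28 < 31 → go left; 28 < 29 → go left. Place as left child of 29.
Insert 15: 15 > 12 → go right; 15 < 50 → go left; 15 > 13 → go right; 15 < 31 → go left; 15 < 29 → go left; 15 < 28 → go left. Place as left child of 28.
Insert 39: 39 > 12 → go right; 39 < 50 → go left; 39 > 13 → go right; 39 > 31 → go right; 39 < 46 → go left; 39 > 36 → go right. Place as right child of 36.
Insert 25: 25 > 12 → go right; 25 < 50 → go left; 25 > 13 → go right; 25 < 31 → go left; 25 < 29 → go left; 25 < 28 → go left; 25 > 15 → go right. Place as right child of 15.
Insert 32: 32 > 12 → go right; 32 < 50 → go left; 32 > 13 → go right; 32 > 31 → go right; 32 < 46 → go left; 32 < 36 → go left. Place as left child of 36.
Insert 23: 23 > 12 → go right; 23 < 50 → go left; 23 > 13 → go right; 23 < 31 → go left; 23 < 29 → go left; 23 < 28 → go left; 23 > 15 → go right; 23 < 25 → go left. Place as left child of 25.
Insert 19: 19 > 12 → go right; 19 < 50 → go left; 19 > 13 → go right; 19 < 31 → go left; 19 < 29 → go left; 19 < 28 → go left; 19 > 15 → go right; 19 < 25 → go left; 19 < 23 → go left. Place as left child of 23.
Insert 16: 16 > 12 → go right; 16 < 50 → go left; 16 > 13 → go right; 16 < 31 → go left; 16 < 29 → go left; 16 < 28 → go left; 16 > 15 → go right; 16 < 25 → go left; 16 < 23 → go left; 16 < 19 → go left. Place as left child of 19.
Insert 35: 35 > 12 → go right; 35 < 50 → go left; 35 > 13 → go right; 35 > 31 → go right; 35 < 46 → go left; 35 < 36 → go left; 35 > 32 → go right. Place as right child of 32.
Insert 47: 47 > 12 → go right; 47 < 50 → go left; 47 > 13 → go right; 47 > 31 → go right; 47 > 46 → go right. Place as right child of 46.
Insert 42: 42 > 12 → go right; 42 < 50 → go left; 42 > 13 → go right; 42 > 31 → go right; 42 < 46 → go left; 42 > 36 → go right; 42 > 39 → go right. Place as right child of 39.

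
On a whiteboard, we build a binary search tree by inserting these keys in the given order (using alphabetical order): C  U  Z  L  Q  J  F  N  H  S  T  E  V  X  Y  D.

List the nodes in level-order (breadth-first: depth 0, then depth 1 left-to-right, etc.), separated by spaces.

Resulting structure (node: left, right):
  C: L=–, R=U
  U: L=L, R=Z
  Z: L=V, R=–
  L: L=J, R=Q
  Q: L=N, R=S
  J: L=F, R=–
  F: L=E, R=H
  N: L=–, R=–
  H: L=–, R=–
  S: L=–, R=T
  T: L=–, R=–
  E: L=D, R=–
  V: L=–, R=X
  X: L=–, R=Y
  Y: L=–, R=–
  D: L=–, R=–

C U L Z J Q V F N S X E H T Y D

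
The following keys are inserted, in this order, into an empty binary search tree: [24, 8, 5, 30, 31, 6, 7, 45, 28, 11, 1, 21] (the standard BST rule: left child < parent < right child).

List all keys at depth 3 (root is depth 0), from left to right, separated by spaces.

1 6 21 45

Resulting structure (node: left, right):
  24: L=8, R=30
  8: L=5, R=11
  5: L=1, R=6
  30: L=28, R=31
  31: L=–, R=45
  6: L=–, R=7
  7: L=–, R=–
  45: L=–, R=–
  28: L=–, R=–
  11: L=–, R=21
  1: L=–, R=–
  21: L=–, R=–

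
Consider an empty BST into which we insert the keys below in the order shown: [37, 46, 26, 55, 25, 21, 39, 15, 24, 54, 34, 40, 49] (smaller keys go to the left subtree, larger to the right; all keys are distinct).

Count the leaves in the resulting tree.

37: root
46: right child of 37 (depth 1)
26: left child of 37 (depth 1)
55: right child of 46 (depth 2)
25: left child of 26 (depth 2)
21: left child of 25 (depth 3)
39: left child of 46 (depth 2)
15: left child of 21 (depth 4)
24: right child of 21 (depth 4)
54: left child of 55 (depth 3)
34: right child of 26 (depth 2)
40: right child of 39 (depth 3)
49: left child of 54 (depth 4)

Leaves: 15, 24, 34, 40, 49 — 5 in total.

5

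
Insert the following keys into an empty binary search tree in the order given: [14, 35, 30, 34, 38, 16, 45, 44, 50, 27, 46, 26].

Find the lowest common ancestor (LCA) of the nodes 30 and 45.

35

Resulting structure (node: left, right):
  14: L=–, R=35
  35: L=30, R=38
  30: L=16, R=34
  34: L=–, R=–
  38: L=–, R=45
  16: L=–, R=27
  45: L=44, R=50
  44: L=–, R=–
  50: L=46, R=–
  27: L=26, R=–
  46: L=–, R=–
  26: L=–, R=–

Path to 30: 14 → 35 → 30
Path to 45: 14 → 35 → 38 → 45
The paths share a prefix ending at 35, then split left and right.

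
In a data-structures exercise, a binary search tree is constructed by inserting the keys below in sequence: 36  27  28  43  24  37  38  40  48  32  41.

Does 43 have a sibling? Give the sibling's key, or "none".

27

Insert 36: tree is empty, so 36 becomes the root.
Insert 27: 27 < 36 → go left. Place as left child of 36.
Insert 28: 28 < 36 → go left; 28 > 27 → go right. Place as right child of 27.
Insert 43: 43 > 36 → go right. Place as right child of 36.
Insert 24: 24 < 36 → go left; 24 < 27 → go left. Place as left child of 27.
Insert 37: 37 > 36 → go right; 37 < 43 → go left. Place as left child of 43.
Insert 38: 38 > 36 → go right; 38 < 43 → go left; 38 > 37 → go right. Place as right child of 37.
Insert 40: 40 > 36 → go right; 40 < 43 → go left; 40 > 37 → go right; 40 > 38 → go right. Place as right child of 38.
Insert 48: 48 > 36 → go right; 48 > 43 → go right. Place as right child of 43.
Insert 32: 32 < 36 → go left; 32 > 27 → go right; 32 > 28 → go right. Place as right child of 28.
Insert 41: 41 > 36 → go right; 41 < 43 → go left; 41 > 37 → go right; 41 > 38 → go right; 41 > 40 → go right. Place as right child of 40.

43's parent is 36; the other child of 36 is 27.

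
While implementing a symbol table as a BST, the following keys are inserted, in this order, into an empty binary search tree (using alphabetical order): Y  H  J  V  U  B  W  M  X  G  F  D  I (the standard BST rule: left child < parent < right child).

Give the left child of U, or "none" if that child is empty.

M

Insert Y: tree is empty, so Y becomes the root.
Insert H: H < Y → go left. Place as left child of Y.
Insert J: J < Y → go left; J > H → go right. Place as right child of H.
Insert V: V < Y → go left; V > H → go right; V > J → go right. Place as right child of J.
Insert U: U < Y → go left; U > H → go right; U > J → go right; U < V → go left. Place as left child of V.
Insert B: B < Y → go left; B < H → go left. Place as left child of H.
Insert W: W < Y → go left; W > H → go right; W > J → go right; W > V → go right. Place as right child of V.
Insert M: M < Y → go left; M > H → go right; M > J → go right; M < V → go left; M < U → go left. Place as left child of U.
Insert X: X < Y → go left; X > H → go right; X > J → go right; X > V → go right; X > W → go right. Place as right child of W.
Insert G: G < Y → go left; G < H → go left; G > B → go right. Place as right child of B.
Insert F: F < Y → go left; F < H → go left; F > B → go right; F < G → go left. Place as left child of G.
Insert D: D < Y → go left; D < H → go left; D > B → go right; D < G → go left; D < F → go left. Place as left child of F.
Insert I: I < Y → go left; I > H → go right; I < J → go left. Place as left child of J.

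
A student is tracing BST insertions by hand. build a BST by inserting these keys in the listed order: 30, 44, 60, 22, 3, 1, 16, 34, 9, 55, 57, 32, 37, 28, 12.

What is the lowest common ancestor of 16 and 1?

30: root
44: right child of 30 (depth 1)
60: right child of 44 (depth 2)
22: left child of 30 (depth 1)
3: left child of 22 (depth 2)
1: left child of 3 (depth 3)
16: right child of 3 (depth 3)
34: left child of 44 (depth 2)
9: left child of 16 (depth 4)
55: left child of 60 (depth 3)
57: right child of 55 (depth 4)
32: left child of 34 (depth 3)
37: right child of 34 (depth 3)
28: right child of 22 (depth 2)
12: right child of 9 (depth 5)

Path to 16: 30 → 22 → 3 → 16
Path to 1: 30 → 22 → 3 → 1
The paths share a prefix ending at 3, then split left and right.

3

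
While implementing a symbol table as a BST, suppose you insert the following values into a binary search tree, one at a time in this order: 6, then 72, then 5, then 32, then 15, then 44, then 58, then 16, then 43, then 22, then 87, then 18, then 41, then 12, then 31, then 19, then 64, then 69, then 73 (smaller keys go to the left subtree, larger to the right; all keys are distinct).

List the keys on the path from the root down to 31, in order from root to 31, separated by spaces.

Insert 6: tree is empty, so 6 becomes the root.
Insert 72: 72 > 6 → go right. Place as right child of 6.
Insert 5: 5 < 6 → go left. Place as left child of 6.
Insert 32: 32 > 6 → go right; 32 < 72 → go left. Place as left child of 72.
Insert 15: 15 > 6 → go right; 15 < 72 → go left; 15 < 32 → go left. Place as left child of 32.
Insert 44: 44 > 6 → go right; 44 < 72 → go left; 44 > 32 → go right. Place as right child of 32.
Insert 58: 58 > 6 → go right; 58 < 72 → go left; 58 > 32 → go right; 58 > 44 → go right. Place as right child of 44.
Insert 16: 16 > 6 → go right; 16 < 72 → go left; 16 < 32 → go left; 16 > 15 → go right. Place as right child of 15.
Insert 43: 43 > 6 → go right; 43 < 72 → go left; 43 > 32 → go right; 43 < 44 → go left. Place as left child of 44.
Insert 22: 22 > 6 → go right; 22 < 72 → go left; 22 < 32 → go left; 22 > 15 → go right; 22 > 16 → go right. Place as right child of 16.
Insert 87: 87 > 6 → go right; 87 > 72 → go right. Place as right child of 72.
Insert 18: 18 > 6 → go right; 18 < 72 → go left; 18 < 32 → go left; 18 > 15 → go right; 18 > 16 → go right; 18 < 22 → go left. Place as left child of 22.
Insert 41: 41 > 6 → go right; 41 < 72 → go left; 41 > 32 → go right; 41 < 44 → go left; 41 < 43 → go left. Place as left child of 43.
Insert 12: 12 > 6 → go right; 12 < 72 → go left; 12 < 32 → go left; 12 < 15 → go left. Place as left child of 15.
Insert 31: 31 > 6 → go right; 31 < 72 → go left; 31 < 32 → go left; 31 > 15 → go right; 31 > 16 → go right; 31 > 22 → go right. Place as right child of 22.
Insert 19: 19 > 6 → go right; 19 < 72 → go left; 19 < 32 → go left; 19 > 15 → go right; 19 > 16 → go right; 19 < 22 → go left; 19 > 18 → go right. Place as right child of 18.
Insert 64: 64 > 6 → go right; 64 < 72 → go left; 64 > 32 → go right; 64 > 44 → go right; 64 > 58 → go right. Place as right child of 58.
Insert 69: 69 > 6 → go right; 69 < 72 → go left; 69 > 32 → go right; 69 > 44 → go right; 69 > 58 → go right; 69 > 64 → go right. Place as right child of 64.
Insert 73: 73 > 6 → go right; 73 > 72 → go right; 73 < 87 → go left. Place as left child of 87.

6 72 32 15 16 22 31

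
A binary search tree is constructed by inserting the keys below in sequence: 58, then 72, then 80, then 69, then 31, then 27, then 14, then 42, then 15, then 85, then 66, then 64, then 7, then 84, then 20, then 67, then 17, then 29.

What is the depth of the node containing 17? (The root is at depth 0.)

6

58: root
72: right child of 58 (depth 1)
80: right child of 72 (depth 2)
69: left child of 72 (depth 2)
31: left child of 58 (depth 1)
27: left child of 31 (depth 2)
14: left child of 27 (depth 3)
42: right child of 31 (depth 2)
15: right child of 14 (depth 4)
85: right child of 80 (depth 3)
66: left child of 69 (depth 3)
64: left child of 66 (depth 4)
7: left child of 14 (depth 4)
84: left child of 85 (depth 4)
20: right child of 15 (depth 5)
67: right child of 66 (depth 4)
17: left child of 20 (depth 6)
29: right child of 27 (depth 3)

Path to 17: 58 → 31 → 27 → 14 → 15 → 20 → 17, which is 6 edges.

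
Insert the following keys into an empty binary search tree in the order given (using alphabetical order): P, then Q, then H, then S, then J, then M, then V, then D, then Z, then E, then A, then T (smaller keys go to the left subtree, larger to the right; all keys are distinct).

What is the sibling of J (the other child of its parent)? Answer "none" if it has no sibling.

P: root
Q: right child of P (depth 1)
H: left child of P (depth 1)
S: right child of Q (depth 2)
J: right child of H (depth 2)
M: right child of J (depth 3)
V: right child of S (depth 3)
D: left child of H (depth 2)
Z: right child of V (depth 4)
E: right child of D (depth 3)
A: left child of D (depth 3)
T: left child of V (depth 4)

J's parent is H; the other child of H is D.

D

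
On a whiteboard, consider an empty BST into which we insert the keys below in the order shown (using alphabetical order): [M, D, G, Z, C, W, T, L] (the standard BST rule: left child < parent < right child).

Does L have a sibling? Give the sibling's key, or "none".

none

M: root
D: left child of M (depth 1)
G: right child of D (depth 2)
Z: right child of M (depth 1)
C: left child of D (depth 2)
W: left child of Z (depth 2)
T: left child of W (depth 3)
L: right child of G (depth 3)

L's parent is G, which has only one child.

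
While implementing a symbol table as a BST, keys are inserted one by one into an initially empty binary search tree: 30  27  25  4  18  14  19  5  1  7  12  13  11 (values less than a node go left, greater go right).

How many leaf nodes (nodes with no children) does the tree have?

Resulting structure (node: left, right):
  30: L=27, R=–
  27: L=25, R=–
  25: L=4, R=–
  4: L=1, R=18
  18: L=14, R=19
  14: L=5, R=–
  19: L=–, R=–
  5: L=–, R=7
  1: L=–, R=–
  7: L=–, R=12
  12: L=11, R=13
  13: L=–, R=–
  11: L=–, R=–

Leaves: 1, 11, 13, 19 — 4 in total.

4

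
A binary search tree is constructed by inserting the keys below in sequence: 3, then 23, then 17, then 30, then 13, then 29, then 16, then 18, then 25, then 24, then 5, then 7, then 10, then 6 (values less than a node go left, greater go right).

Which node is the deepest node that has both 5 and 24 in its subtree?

23

3: root
23: right child of 3 (depth 1)
17: left child of 23 (depth 2)
30: right child of 23 (depth 2)
13: left child of 17 (depth 3)
29: left child of 30 (depth 3)
16: right child of 13 (depth 4)
18: right child of 17 (depth 3)
25: left child of 29 (depth 4)
24: left child of 25 (depth 5)
5: left child of 13 (depth 4)
7: right child of 5 (depth 5)
10: right child of 7 (depth 6)
6: left child of 7 (depth 6)

Path to 5: 3 → 23 → 17 → 13 → 5
Path to 24: 3 → 23 → 30 → 29 → 25 → 24
The paths share a prefix ending at 23, then split left and right.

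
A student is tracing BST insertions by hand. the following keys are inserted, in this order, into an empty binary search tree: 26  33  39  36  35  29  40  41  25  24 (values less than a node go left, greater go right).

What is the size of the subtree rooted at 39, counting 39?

5

Insert 26: tree is empty, so 26 becomes the root.
Insert 33: 33 > 26 → go right. Place as right child of 26.
Insert 39: 39 > 26 → go right; 39 > 33 → go right. Place as right child of 33.
Insert 36: 36 > 26 → go right; 36 > 33 → go right; 36 < 39 → go left. Place as left child of 39.
Insert 35: 35 > 26 → go right; 35 > 33 → go right; 35 < 39 → go left; 35 < 36 → go left. Place as left child of 36.
Insert 29: 29 > 26 → go right; 29 < 33 → go left. Place as left child of 33.
Insert 40: 40 > 26 → go right; 40 > 33 → go right; 40 > 39 → go right. Place as right child of 39.
Insert 41: 41 > 26 → go right; 41 > 33 → go right; 41 > 39 → go right; 41 > 40 → go right. Place as right child of 40.
Insert 25: 25 < 26 → go left. Place as left child of 26.
Insert 24: 24 < 26 → go left; 24 < 25 → go left. Place as left child of 25.

Subtree rooted at 39 contains: 39, 36, 35, 40, 41 — 5 nodes.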